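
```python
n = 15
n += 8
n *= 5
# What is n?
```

Trace:
`n = 15` → n = 15
`n += 8` → n = 23
`n *= 5` → n = 115
So n = 115

Answer: 115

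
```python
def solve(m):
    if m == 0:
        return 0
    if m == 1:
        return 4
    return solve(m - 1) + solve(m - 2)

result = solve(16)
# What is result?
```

Build up from base cases: solve(0)=0, solve(1)=4, solve(2)=4, solve(3)=8, solve(4)=12, solve(5)=20, solve(6)=32, ..., solve(16)=3948

Answer: 3948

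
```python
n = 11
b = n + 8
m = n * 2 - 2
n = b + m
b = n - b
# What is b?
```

Trace:
`n = 11` → n = 11
`b = n + 8` → b = 19
`m = n * 2 - 2` → m = 20
`n = b + m` → n = 39
`b = n - b` → b = 20
So b = 20

Answer: 20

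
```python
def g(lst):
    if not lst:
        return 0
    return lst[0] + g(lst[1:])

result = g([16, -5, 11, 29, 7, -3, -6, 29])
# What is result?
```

16 + (-5) + 11 + 29 + 7 + (-3) + (-6) + 29 + 0 = 78

Answer: 78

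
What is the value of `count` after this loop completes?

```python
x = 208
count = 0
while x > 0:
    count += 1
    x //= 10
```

Count digits by repeated division by 10
`count` takes the values: 0 → 1 → 2 → 3

Answer: 3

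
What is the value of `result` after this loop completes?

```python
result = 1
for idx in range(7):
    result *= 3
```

3^7 = 2187
`result` takes the values: 1 → 3 → 9 → 27 → 81 → 243 → 729 → 2187

Answer: 2187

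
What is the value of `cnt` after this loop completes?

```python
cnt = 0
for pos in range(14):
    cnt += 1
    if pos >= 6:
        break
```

Loop breaks when pos reaches 6, cnt is 7
`cnt` takes the values: 0 → 1 → 2 → 3 → 4 → 5 → 6 → 7

Answer: 7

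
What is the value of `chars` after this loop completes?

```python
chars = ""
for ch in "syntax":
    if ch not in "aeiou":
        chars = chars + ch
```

Remove vowels from 'syntax'
`chars` takes the values: "" → "s" → "sy" → "syn" → "synt" → "syntx"

Answer: "syntx"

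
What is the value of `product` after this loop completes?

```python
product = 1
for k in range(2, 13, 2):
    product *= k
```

Product of even numbers 2 to 12
`product` takes the values: 1 → 2 → 8 → 48 → 384 → 3840 → 46080

Answer: 46080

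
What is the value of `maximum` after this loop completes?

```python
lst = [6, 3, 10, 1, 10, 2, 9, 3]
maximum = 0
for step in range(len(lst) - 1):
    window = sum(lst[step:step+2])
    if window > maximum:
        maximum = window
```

Max sum of 2-element window in [6, 3, 10, 1, 10, 2, 9, 3]
`maximum` takes the values: 0 → 9 → 13

Answer: 13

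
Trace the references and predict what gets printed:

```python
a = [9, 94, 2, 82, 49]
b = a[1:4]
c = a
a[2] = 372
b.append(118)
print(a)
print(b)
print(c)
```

Key concept: slice vs alias.
Step by step:
`a = [9, 94, 2, 82, 49]` → a = [9, 94, 2, 82, 49]
`b = a[1:4]` → b = [94, 2, 82]
`c = a` → c = [9, 94, 2, 82, 49] (same object as a)
`a[2] = 372` → a = [9, 94, 372, 82, 49] (same object as c); c = [9, 94, 372, 82, 49] (same object as a)
`b.append(118)` → b = [94, 2, 82, 118]
`print(a)` → prints [9, 94, 372, 82, 49]
`print(b)` → prints [94, 2, 82, 118]
`print(c)` → prints [9, 94, 372, 82, 49]

Answer:
[9, 94, 372, 82, 49]
[94, 2, 82, 118]
[9, 94, 372, 82, 49]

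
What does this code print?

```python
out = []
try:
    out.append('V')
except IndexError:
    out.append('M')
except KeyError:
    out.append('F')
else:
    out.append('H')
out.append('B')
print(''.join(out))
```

Execution trace: 'V' (try body, no exception) → 'H' (else) → 'B' (after the try/except). Output: VHB

Answer: VHB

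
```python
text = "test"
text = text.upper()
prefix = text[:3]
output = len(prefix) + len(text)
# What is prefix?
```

Trace:
`text = "test"` → text = 'test'
`text = text.upper()` → text = 'TEST'
`prefix = text[:3]` → prefix = 'TES'
`output = len(prefix) + len(text)` → output = 7
So prefix = 'TES'

Answer: 'TES'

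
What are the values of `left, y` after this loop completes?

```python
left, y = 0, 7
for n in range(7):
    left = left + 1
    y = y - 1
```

left goes 0→7, y goes 7→0
`left, y` takes the values: (0, 7) → (1, 7) → (1, 6) → (2, 6) → (2, 5) → (3, 5) → (3, 4) → (4, 4) → (4, 3) → (5, 3) → (5, 2) → (6, 2) → (6, 1) → (7, 1) → (7, 0)

Answer: 7, 0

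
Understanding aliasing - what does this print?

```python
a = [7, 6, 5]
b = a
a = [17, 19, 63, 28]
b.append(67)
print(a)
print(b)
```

Key concept: rebinding vs mutation: a is rebound to a new list, b still points at the original.
Step by step:
`a = [7, 6, 5]` → a = [7, 6, 5]
`b = a` → b = [7, 6, 5] (same object as a)
`a = [17, 19, 63, 28]` → a = [17, 19, 63, 28]
`b.append(67)` → b = [7, 6, 5, 67]
`print(a)` → prints [17, 19, 63, 28]
`print(b)` → prints [7, 6, 5, 67]

Answer:
[17, 19, 63, 28]
[7, 6, 5, 67]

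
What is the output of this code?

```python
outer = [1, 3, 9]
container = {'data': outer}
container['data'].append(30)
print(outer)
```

Key concept: dict holds reference to list.
Step by step:
`outer = [1, 3, 9]` → outer = [1, 3, 9]
`container = {'data': outer}` → container = {'data': [1, 3, 9]}
`container['data'].append(30)` → outer = [1, 3, 9, 30]; container = {'data': [1, 3, 9, 30]}
`print(outer)` → prints [1, 3, 9, 30]

Answer: [1, 3, 9, 30]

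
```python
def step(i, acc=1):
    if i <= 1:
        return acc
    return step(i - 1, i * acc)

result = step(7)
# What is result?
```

Accumulator trace (n, acc): (7, 1) -> (6, 7) -> (5, 42) -> (4, 210) -> (3, 840) -> (2, 2520) -> (1, 5040) -> return 5040

Answer: 5040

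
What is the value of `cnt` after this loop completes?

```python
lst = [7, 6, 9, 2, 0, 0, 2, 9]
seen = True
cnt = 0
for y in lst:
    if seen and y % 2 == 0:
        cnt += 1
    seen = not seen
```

Count even values at even positions
`cnt` takes the values: 0 → 1 → 2

Answer: 2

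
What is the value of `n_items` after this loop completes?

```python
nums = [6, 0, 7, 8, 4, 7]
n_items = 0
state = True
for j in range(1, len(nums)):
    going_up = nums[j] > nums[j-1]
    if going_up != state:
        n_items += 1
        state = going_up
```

Count direction changes in [6, 0, 7, 8, 4, 7]
`n_items` takes the values: 0 → 1 → 2 → 3 → 4

Answer: 4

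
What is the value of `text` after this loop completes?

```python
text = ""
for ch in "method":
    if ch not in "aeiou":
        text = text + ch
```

Remove vowels from 'method'
`text` takes the values: "" → "m" → "mt" → "mth" → "mthd"

Answer: "mthd"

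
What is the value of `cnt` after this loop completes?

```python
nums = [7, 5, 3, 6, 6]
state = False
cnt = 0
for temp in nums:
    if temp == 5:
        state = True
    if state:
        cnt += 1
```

Count elements after first 5 in [7, 5, 3, 6, 6]
`cnt` takes the values: 0 → 1 → 2 → 3 → 4

Answer: 4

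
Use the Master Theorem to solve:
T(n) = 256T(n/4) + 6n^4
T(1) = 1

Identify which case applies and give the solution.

a=256, b=4, f(n)=6n^4. log_4(256) = 4. Since c=4 = 4, Case 2 applies: T(n) = Θ(n^log_b(a) · log n) = O(n^4 log n).

Answer: O(n^4 log n) - Case 2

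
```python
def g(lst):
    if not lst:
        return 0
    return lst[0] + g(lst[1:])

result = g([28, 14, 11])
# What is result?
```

28 + 14 + 11 + 0 = 53

Answer: 53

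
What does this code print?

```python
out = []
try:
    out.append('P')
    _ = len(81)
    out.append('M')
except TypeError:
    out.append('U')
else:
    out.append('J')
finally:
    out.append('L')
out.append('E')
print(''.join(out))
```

Execution trace: 'P' (try body) → 'U' (except TypeError) → 'L' (finally) → 'E' (after the try/except). Output: PULE

Answer: PULE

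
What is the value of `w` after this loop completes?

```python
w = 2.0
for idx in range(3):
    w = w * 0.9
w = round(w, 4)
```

Exponential decay: 2.0 * 0.9^3
`w` takes the values: 2.0 → 1.8 → 1.62 → 1.458

Answer: 1.458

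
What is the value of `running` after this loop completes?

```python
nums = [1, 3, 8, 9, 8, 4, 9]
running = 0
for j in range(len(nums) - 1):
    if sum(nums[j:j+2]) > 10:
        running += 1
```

Count windows with sum > 10
`running` takes the values: 0 → 1 → 2 → 3 → 4 → 5

Answer: 5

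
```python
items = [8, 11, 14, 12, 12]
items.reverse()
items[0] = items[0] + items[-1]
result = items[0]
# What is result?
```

Trace:
`items = [8, 11, 14, 12, 12]` → items = [8, 11, 14, 12, 12]
`items.reverse()` → items = [12, 12, 14, 11, 8]
`items[0] = items[0] + items[-1]` → items = [20, 12, 14, 11, 8]
`result = items[0]` → result = 20
So result = 20

Answer: 20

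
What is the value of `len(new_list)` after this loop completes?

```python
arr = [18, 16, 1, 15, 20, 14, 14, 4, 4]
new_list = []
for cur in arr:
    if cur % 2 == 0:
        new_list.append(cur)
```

Count even numbers in [18, 16, 1, 15, 20, 14, 14, 4, 4]
`new_list` takes the values: [] → [18] → [18, 16] → [18, 16, 20] → [18, 16, 20, 14] → [18, 16, 20, 14, 14] → [18, 16, 20, 14, 14, 4] → [18, 16, 20, 14, 14, 4, 4]
So `len(new_list)` = 7

Answer: 7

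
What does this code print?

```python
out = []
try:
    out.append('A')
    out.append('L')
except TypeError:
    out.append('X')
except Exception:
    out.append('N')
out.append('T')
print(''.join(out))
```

Execution trace: 'A' (try body) → 'L' (try body, no exception) → 'T' (after the try/except). Output: ALT

Answer: ALT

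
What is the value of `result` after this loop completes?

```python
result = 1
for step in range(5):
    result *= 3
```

3^5 = 243
`result` takes the values: 1 → 3 → 9 → 27 → 81 → 243

Answer: 243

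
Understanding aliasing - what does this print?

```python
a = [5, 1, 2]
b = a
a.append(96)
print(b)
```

Key concept: basic list aliasing.
Step by step:
`a = [5, 1, 2]` → a = [5, 1, 2]
`b = a` → b = [5, 1, 2] (same object as a)
`a.append(96)` → a = [5, 1, 2, 96] (same object as b); b = [5, 1, 2, 96] (same object as a)
`print(b)` → prints [5, 1, 2, 96]

Answer: [5, 1, 2, 96]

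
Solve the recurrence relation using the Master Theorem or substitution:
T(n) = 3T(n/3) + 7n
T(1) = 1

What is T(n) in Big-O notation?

By Master Theorem: a=3, b=3, f(n)=7n. Since log_3(3) = 1 and f(n) = Θ(n^1), Case 2 applies. T(n) = O(n log n).

Answer: O(n log n)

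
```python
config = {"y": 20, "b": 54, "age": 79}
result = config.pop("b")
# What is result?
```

Trace:
`config = {"y": 20, "b": 54, "age": 79}` → config = {'y': 20, 'b': 54, 'age': 79}
`result = config.pop("b")` → config = {'y': 20, 'age': 79}; result = 54
So result = 54

Answer: 54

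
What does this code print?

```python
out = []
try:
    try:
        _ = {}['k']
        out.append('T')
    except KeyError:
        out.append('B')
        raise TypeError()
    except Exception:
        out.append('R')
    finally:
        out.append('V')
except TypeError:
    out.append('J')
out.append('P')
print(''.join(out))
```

Execution trace: 'B' (inner except KeyError) → 'V' (inner finally) → 'J' (outer except TypeError) → 'P' (after the try/except). Output: BVJP

Answer: BVJP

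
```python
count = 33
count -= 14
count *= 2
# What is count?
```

Trace:
`count = 33` → count = 33
`count -= 14` → count = 19
`count *= 2` → count = 38
So count = 38

Answer: 38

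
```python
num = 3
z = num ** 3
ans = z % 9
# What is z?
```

Trace:
`num = 3` → num = 3
`z = num ** 3` → z = 27
`ans = z % 9` → ans = 0
So z = 27

Answer: 27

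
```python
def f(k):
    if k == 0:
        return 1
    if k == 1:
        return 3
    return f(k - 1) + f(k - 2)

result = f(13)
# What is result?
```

Build up from base cases: f(0)=1, f(1)=3, f(2)=4, f(3)=7, f(4)=11, f(5)=18, f(6)=29, ..., f(13)=843

Answer: 843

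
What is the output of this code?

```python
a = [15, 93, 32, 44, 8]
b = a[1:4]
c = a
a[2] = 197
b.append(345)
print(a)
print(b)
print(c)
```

Key concept: slice vs alias.
Step by step:
`a = [15, 93, 32, 44, 8]` → a = [15, 93, 32, 44, 8]
`b = a[1:4]` → b = [93, 32, 44]
`c = a` → c = [15, 93, 32, 44, 8] (same object as a)
`a[2] = 197` → a = [15, 93, 197, 44, 8] (same object as c); c = [15, 93, 197, 44, 8] (same object as a)
`b.append(345)` → b = [93, 32, 44, 345]
`print(a)` → prints [15, 93, 197, 44, 8]
`print(b)` → prints [93, 32, 44, 345]
`print(c)` → prints [15, 93, 197, 44, 8]

Answer:
[15, 93, 197, 44, 8]
[93, 32, 44, 345]
[15, 93, 197, 44, 8]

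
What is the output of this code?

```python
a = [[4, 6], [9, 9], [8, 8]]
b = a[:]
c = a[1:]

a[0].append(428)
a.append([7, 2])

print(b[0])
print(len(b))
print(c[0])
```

Key concept: slice with nested mutation.
Step by step:
`a = [[4, 6], [9, 9], [8, 8]]` → a = [[4, 6], [9, 9], [8, 8]]
`b = a[:]` → b = [[4, 6], [9, 9], [8, 8]]
`c = a[1:]` → c = [[9, 9], [8, 8]]
`a[0].append(428)` → a = [[4, 6, 428], [9, 9], [8, 8]]; b = [[4, 6, 428], [9, 9], [8, 8]]
`a.append([7, 2])` → a = [[4, 6, 428], [9, 9], [8, 8], [7, 2]]
`print(b[0])` → prints [4, 6, 428]
`print(len(b))` → prints 3
`print(c[0])` → prints [9, 9]

Answer:
[4, 6, 428]
3
[9, 9]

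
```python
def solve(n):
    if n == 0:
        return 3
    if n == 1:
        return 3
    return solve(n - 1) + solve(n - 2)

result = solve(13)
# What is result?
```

Build up from base cases: solve(0)=3, solve(1)=3, solve(2)=6, solve(3)=9, solve(4)=15, solve(5)=24, solve(6)=39, ..., solve(13)=1131

Answer: 1131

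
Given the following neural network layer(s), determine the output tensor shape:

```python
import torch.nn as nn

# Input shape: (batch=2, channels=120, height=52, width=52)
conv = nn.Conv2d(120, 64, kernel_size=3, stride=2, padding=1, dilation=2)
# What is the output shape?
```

Input: (2, 120, 52, 52) -> Output: (2, 64, 25, 25)

Answer: (2, 64, 25, 25)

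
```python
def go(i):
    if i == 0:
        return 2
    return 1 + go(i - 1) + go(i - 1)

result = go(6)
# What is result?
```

go(i) = 1 + 2·go(i-1), go(0)=2. Closed form: (2+1)·2^6 - 1 = 191.

Answer: 191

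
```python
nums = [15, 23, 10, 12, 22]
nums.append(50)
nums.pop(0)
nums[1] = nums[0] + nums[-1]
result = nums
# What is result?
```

Trace:
`nums = [15, 23, 10, 12, 22]` → nums = [15, 23, 10, 12, 22]
`nums.append(50)` → nums = [15, 23, 10, 12, 22, 50]
`nums.pop(0)` → nums = [23, 10, 12, 22, 50]
`nums[1] = nums[0] + nums[-1]` → nums = [23, 73, 12, 22, 50]
`result = nums` → result = [23, 73, 12, 22, 50]
So result = [23, 73, 12, 22, 50]

Answer: [23, 73, 12, 22, 50]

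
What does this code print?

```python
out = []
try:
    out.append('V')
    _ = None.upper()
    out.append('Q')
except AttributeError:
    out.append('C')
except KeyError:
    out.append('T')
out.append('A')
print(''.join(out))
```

Execution trace: 'V' (try body) → 'C' (except AttributeError) → 'A' (after the try/except). Output: VCA

Answer: VCA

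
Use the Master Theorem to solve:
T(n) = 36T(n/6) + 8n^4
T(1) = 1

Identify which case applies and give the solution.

a=36, b=6, f(n)=8n^4. log_6(36) = 2. Since c=4 > 2 and the regularity condition holds (36(n/6)^4 = (36/6^4)n^4 with 36/6^4 < 1), Case 3 applies: T(n) = Θ(f(n)) = O(n^4).

Answer: O(n^4) - Case 3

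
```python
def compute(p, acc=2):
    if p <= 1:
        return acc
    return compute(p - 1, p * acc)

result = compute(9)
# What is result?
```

Accumulator trace (n, acc): (9, 2) -> (8, 18) -> (7, 144) -> (6, 1008) -> (5, 6048) -> (4, 30240) -> (3, 120960) -> (2, 362880) -> (1, 725760) -> return 725760

Answer: 725760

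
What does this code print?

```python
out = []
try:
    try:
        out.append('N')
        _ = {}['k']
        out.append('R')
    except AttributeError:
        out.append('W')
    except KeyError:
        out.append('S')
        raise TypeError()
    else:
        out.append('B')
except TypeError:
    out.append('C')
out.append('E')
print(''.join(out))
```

Execution trace: 'N' (inner try body) → 'S' (inner except KeyError) → 'C' (outer except TypeError) → 'E' (after the try/except). Output: NSCE

Answer: NSCE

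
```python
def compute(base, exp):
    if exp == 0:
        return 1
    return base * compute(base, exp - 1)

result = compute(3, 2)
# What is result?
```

compute(3, 2) = 3 * 3 = 9

Answer: 9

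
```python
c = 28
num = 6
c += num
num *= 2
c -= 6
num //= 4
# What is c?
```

Trace:
`c = 28` → c = 28
`num = 6` → num = 6
`c += num` → c = 34
`num *= 2` → num = 12
`c -= 6` → c = 28
`num //= 4` → num = 3
So c = 28

Answer: 28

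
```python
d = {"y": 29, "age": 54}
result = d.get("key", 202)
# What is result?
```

Trace:
`d = {"y": 29, "age": 54}` → d = {'y': 29, 'age': 54}
`result = d.get("key", 202)` → result = 202
So result = 202

Answer: 202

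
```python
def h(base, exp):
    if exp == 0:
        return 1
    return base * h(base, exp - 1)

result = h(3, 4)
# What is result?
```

h(3, 4) = 3 * 3 * 3 * 3 = 81

Answer: 81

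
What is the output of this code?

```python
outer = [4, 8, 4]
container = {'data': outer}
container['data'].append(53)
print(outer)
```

Key concept: dict holds reference to list.
Step by step:
`outer = [4, 8, 4]` → outer = [4, 8, 4]
`container = {'data': outer}` → container = {'data': [4, 8, 4]}
`container['data'].append(53)` → outer = [4, 8, 4, 53]; container = {'data': [4, 8, 4, 53]}
`print(outer)` → prints [4, 8, 4, 53]

Answer: [4, 8, 4, 53]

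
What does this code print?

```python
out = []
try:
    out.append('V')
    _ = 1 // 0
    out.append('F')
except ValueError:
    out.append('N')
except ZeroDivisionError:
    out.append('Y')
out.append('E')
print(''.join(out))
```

Execution trace: 'V' (try body) → 'Y' (except ZeroDivisionError) → 'E' (after the try/except). Output: VYE

Answer: VYE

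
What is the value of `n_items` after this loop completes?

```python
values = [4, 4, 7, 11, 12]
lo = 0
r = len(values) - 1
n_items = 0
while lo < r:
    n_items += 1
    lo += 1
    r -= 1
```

Iterations until pointers meet (list length 5)
`n_items` takes the values: 0 → 1 → 2

Answer: 2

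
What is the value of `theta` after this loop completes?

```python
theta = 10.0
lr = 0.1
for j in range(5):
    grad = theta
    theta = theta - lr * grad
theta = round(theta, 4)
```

Gradient descent: w = 10.0 * (1 - 0.1)^5
`theta` takes the values: 10.0 → 9.0 → 8.1 → 7.29 → 6.561 → 5.9049

Answer: 5.9049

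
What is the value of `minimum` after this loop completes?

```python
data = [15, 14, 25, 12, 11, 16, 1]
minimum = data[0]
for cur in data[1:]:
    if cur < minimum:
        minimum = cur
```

Minimum of [15, 14, 25, 12, 11, 16, 1]
`minimum` takes the values: 15 → 14 → 12 → 11 → 1

Answer: 1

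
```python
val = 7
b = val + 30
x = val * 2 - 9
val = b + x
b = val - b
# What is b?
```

Trace:
`val = 7` → val = 7
`b = val + 30` → b = 37
`x = val * 2 - 9` → x = 5
`val = b + x` → val = 42
`b = val - b` → b = 5
So b = 5

Answer: 5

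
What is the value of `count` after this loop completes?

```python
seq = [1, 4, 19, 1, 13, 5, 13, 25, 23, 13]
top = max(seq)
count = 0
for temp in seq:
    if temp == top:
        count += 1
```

Count of max value 25 in [1, 4, 19, 1, 13, 5, 13, 25, 23, 13]
`count` takes the values: 0 → 1

Answer: 1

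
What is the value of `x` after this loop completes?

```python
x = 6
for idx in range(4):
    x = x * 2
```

Multiply by 2, 4 times: 6 * 2^4 = 96
`x` takes the values: 6 → 12 → 24 → 48 → 96

Answer: 96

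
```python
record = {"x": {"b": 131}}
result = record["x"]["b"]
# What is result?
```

Trace:
`record = {"x": {"b": 131}}` → record = {'x': {'b': 131}}
`result = record["x"]["b"]` → result = 131
So result = 131

Answer: 131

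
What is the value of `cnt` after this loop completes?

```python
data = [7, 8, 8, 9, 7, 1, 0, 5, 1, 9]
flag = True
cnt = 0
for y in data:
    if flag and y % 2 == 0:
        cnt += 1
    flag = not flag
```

Count even values at even positions
`cnt` takes the values: 0 → 1 → 2

Answer: 2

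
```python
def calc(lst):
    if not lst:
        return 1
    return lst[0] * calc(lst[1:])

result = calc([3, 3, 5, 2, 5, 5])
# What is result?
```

Product over [3, 3, 5, 2, 5, 5] = 3 * 3 * 5 * 2 * 5 * 5 = 2250

Answer: 2250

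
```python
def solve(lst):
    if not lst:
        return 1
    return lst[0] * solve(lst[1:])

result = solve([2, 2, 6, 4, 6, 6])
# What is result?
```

Product over [2, 2, 6, 4, 6, 6] = 2 * 2 * 6 * 4 * 6 * 6 = 3456

Answer: 3456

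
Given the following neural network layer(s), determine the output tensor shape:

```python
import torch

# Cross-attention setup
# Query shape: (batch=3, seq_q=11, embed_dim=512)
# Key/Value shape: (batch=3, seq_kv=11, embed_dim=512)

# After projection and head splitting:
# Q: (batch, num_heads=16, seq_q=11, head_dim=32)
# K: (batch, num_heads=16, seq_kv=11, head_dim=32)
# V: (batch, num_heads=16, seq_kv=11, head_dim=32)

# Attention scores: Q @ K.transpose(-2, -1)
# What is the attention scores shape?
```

Input: (3, 11, 512) -> Output: (3, 16, 11, 11)

Answer: (3, 16, 11, 11)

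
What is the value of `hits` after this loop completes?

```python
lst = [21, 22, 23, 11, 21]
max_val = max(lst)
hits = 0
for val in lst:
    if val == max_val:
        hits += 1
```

Count of max value 23 in [21, 22, 23, 11, 21]
`hits` takes the values: 0 → 1

Answer: 1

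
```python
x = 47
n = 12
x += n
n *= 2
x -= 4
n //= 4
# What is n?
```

Trace:
`x = 47` → x = 47
`n = 12` → n = 12
`x += n` → x = 59
`n *= 2` → n = 24
`x -= 4` → x = 55
`n //= 4` → n = 6
So n = 6

Answer: 6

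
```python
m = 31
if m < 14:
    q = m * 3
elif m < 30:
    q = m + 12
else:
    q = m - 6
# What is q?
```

Trace:
`m = 31` → m = 31
`if m < 14: ...` → m < 14 is False, m < 30 is False, take else branch → q = 25
So q = 25

Answer: 25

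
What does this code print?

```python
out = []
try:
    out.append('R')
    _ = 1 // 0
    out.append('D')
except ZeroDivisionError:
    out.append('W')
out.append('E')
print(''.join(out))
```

Execution trace: 'R' (try body) → 'W' (except ZeroDivisionError) → 'E' (after the try/except). Output: RWE

Answer: RWE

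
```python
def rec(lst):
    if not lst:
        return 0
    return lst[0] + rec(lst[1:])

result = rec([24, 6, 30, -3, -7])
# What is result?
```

24 + 6 + 30 + (-3) + (-7) + 0 = 50

Answer: 50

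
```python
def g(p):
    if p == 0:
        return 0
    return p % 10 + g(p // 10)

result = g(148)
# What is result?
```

Sum of digits of 148: 8 + 4 + 1 = 13

Answer: 13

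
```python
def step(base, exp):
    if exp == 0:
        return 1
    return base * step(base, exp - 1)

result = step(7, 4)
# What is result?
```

step(7, 4) = 7 * 7 * 7 * 7 = 2401

Answer: 2401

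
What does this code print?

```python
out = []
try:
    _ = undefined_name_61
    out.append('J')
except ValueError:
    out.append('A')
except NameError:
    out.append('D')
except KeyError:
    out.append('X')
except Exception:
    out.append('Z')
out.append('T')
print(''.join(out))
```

Execution trace: 'D' (except NameError) → 'T' (after the try/except). Output: DT

Answer: DT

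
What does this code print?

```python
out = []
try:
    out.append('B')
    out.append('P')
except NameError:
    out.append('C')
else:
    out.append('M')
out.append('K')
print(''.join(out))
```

Execution trace: 'B' (try body) → 'P' (try body, no exception) → 'M' (else) → 'K' (after the try/except). Output: BPMK

Answer: BPMK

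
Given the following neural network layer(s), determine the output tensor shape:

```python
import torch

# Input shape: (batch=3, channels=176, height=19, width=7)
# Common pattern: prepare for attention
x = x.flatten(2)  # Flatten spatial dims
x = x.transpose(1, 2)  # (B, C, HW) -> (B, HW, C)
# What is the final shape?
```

Input: (3, 176, 19, 7) -> after flatten(2): (3, 176, 133) -> Output: (3, 133, 176)

Answer: (3, 133, 176)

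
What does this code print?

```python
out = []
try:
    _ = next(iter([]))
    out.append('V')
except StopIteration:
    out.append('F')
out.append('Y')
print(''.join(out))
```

Execution trace: 'F' (except StopIteration) → 'Y' (after the try/except). Output: FY

Answer: FY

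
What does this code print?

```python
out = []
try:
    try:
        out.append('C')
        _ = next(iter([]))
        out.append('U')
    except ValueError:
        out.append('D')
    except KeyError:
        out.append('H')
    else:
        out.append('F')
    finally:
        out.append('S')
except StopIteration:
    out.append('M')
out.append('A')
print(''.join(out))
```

Execution trace: 'C' (try body) → 'S' (finally) → 'M' (outer except StopIteration) → 'A' (after the try/except). Output: CSMA

Answer: CSMA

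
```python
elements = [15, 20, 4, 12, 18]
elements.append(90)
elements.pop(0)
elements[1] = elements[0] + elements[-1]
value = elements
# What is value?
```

Trace:
`elements = [15, 20, 4, 12, 18]` → elements = [15, 20, 4, 12, 18]
`elements.append(90)` → elements = [15, 20, 4, 12, 18, 90]
`elements.pop(0)` → elements = [20, 4, 12, 18, 90]
`elements[1] = elements[0] + elements[-1]` → elements = [20, 110, 12, 18, 90]
`value = elements` → value = [20, 110, 12, 18, 90]
So value = [20, 110, 12, 18, 90]

Answer: [20, 110, 12, 18, 90]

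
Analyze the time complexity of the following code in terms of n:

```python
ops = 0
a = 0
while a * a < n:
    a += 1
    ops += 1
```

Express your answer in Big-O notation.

Each loop level contributes: √n. Multiplying the contributions gives O(√n).

Answer: O(√n)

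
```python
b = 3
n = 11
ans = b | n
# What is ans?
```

Trace:
`b = 3` → b = 3
`n = 11` → n = 11
`ans = b | n` → ans = 11
So ans = 11

Answer: 11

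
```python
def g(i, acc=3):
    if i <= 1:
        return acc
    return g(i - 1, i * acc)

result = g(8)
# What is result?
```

Accumulator trace (n, acc): (8, 3) -> (7, 24) -> (6, 168) -> (5, 1008) -> (4, 5040) -> (3, 20160) -> (2, 60480) -> (1, 120960) -> return 120960

Answer: 120960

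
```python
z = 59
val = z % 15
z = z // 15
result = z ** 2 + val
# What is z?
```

Trace:
`z = 59` → z = 59
`val = z % 15` → val = 14
`z = z // 15` → z = 3
`result = z ** 2 + val` → result = 23
So z = 3

Answer: 3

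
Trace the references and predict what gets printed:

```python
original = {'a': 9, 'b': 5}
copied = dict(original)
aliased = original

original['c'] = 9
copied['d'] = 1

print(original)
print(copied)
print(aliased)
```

Key concept: dict() creates copy, assignment creates alias.
Step by step:
`original = {'a': 9, 'b': 5}` → original = {'a': 9, 'b': 5}
`copied = dict(original)` → copied = {'a': 9, 'b': 5}
`aliased = original` → aliased = {'a': 9, 'b': 5} (same object as original)
`original['c'] = 9` → original = {'a': 9, 'b': 5, 'c': 9} (same object as aliased); aliased = {'a': 9, 'b': 5, 'c': 9} (same object as original)
`copied['d'] = 1` → copied = {'a': 9, 'b': 5, 'd': 1}
`print(original)` → prints {'a': 9, 'b': 5, 'c': 9}
`print(copied)` → prints {'a': 9, 'b': 5, 'd': 1}
`print(aliased)` → prints {'a': 9, 'b': 5, 'c': 9}

Answer:
{'a': 9, 'b': 5, 'c': 9}
{'a': 9, 'b': 5, 'd': 1}
{'a': 9, 'b': 5, 'c': 9}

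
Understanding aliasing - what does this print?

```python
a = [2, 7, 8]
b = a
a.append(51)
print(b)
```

Key concept: basic list aliasing.
Step by step:
`a = [2, 7, 8]` → a = [2, 7, 8]
`b = a` → b = [2, 7, 8] (same object as a)
`a.append(51)` → a = [2, 7, 8, 51] (same object as b); b = [2, 7, 8, 51] (same object as a)
`print(b)` → prints [2, 7, 8, 51]

Answer: [2, 7, 8, 51]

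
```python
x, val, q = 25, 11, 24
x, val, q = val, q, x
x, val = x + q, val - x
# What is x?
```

Trace:
`x, val, q = 25, 11, 24` → x = 25; val = 11; q = 24
`x, val, q = val, q, x` → x = 11; val = 24; q = 25
`x, val = x + q, val - x` → x = 36; val = 13
So x = 36

Answer: 36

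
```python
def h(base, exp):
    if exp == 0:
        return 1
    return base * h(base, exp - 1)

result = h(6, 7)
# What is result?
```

h(6, 7) = 6 * 6 * 6 * 6 * 6 * 6 * 6 = 279936

Answer: 279936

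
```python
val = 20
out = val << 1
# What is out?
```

Trace:
`val = 20` → val = 20
`out = val << 1` → out = 40
So out = 40

Answer: 40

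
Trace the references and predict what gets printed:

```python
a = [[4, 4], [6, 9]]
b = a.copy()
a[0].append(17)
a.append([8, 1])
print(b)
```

Key concept: shallow copy with nested lists.
Step by step:
`a = [[4, 4], [6, 9]]` → a = [[4, 4], [6, 9]]
`b = a.copy()` → b = [[4, 4], [6, 9]]
`a[0].append(17)` → a = [[4, 4, 17], [6, 9]]; b = [[4, 4, 17], [6, 9]]
`a.append([8, 1])` → a = [[4, 4, 17], [6, 9], [8, 1]]
`print(b)` → prints [[4, 4, 17], [6, 9]]

Answer: [[4, 4, 17], [6, 9]]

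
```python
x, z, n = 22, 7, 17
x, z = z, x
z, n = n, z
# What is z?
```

Trace:
`x, z, n = 22, 7, 17` → x = 22; z = 7; n = 17
`x, z = z, x` → x = 7; z = 22
`z, n = n, z` → z = 17; n = 22
So z = 17

Answer: 17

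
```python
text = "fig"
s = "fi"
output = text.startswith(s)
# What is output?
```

Trace:
`text = "fig"` → text = 'fig'
`s = "fi"` → s = 'fi'
`output = text.startswith(s)` → output = True
So output = True

Answer: True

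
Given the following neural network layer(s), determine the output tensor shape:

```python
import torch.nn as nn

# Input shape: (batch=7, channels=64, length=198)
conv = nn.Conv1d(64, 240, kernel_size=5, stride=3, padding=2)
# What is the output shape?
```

Input: (7, 64, 198) -> Output: (7, 240, 66)

Answer: (7, 240, 66)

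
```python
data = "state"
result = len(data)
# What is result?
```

Trace:
`data = "state"` → data = 'state'
`result = len(data)` → result = 5
So result = 5

Answer: 5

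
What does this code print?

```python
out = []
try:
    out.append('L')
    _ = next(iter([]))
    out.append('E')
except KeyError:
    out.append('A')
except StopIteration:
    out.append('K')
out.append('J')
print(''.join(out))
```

Execution trace: 'L' (try body) → 'K' (except StopIteration) → 'J' (after the try/except). Output: LKJ

Answer: LKJ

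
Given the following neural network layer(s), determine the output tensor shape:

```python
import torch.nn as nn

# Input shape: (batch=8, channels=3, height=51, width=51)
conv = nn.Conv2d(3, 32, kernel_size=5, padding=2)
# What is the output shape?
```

Input: (8, 3, 51, 51) -> Output: (8, 32, 51, 51)

Answer: (8, 32, 51, 51)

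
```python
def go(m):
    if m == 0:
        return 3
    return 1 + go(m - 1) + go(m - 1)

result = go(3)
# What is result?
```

go(m) = 1 + 2·go(m-1), go(0)=3. Closed form: (3+1)·2^3 - 1 = 31.

Answer: 31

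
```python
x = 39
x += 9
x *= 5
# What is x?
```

Trace:
`x = 39` → x = 39
`x += 9` → x = 48
`x *= 5` → x = 240
So x = 240

Answer: 240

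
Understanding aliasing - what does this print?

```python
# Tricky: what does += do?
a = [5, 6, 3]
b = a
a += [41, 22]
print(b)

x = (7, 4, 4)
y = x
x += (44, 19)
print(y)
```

Key concept: += behavior differs for mutable vs immutable.
Step by step:
`a = [5, 6, 3]` → a = [5, 6, 3]
`b = a` → b = [5, 6, 3] (same object as a)
`a += [41, 22]` → a = [5, 6, 3, 41, 22] (same object as b); b = [5, 6, 3, 41, 22] (same object as a)
`print(b)` → prints [5, 6, 3, 41, 22]
`x = (7, 4, 4)` → x = (7, 4, 4)
`y = x` → y = (7, 4, 4)
`x += (44, 19)` → x = (7, 4, 4, 44, 19)
`print(y)` → prints (7, 4, 4)

Answer:
[5, 6, 3, 41, 22]
(7, 4, 4)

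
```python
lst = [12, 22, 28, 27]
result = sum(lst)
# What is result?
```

Trace:
`lst = [12, 22, 28, 27]` → lst = [12, 22, 28, 27]
`result = sum(lst)` → result = 89
So result = 89

Answer: 89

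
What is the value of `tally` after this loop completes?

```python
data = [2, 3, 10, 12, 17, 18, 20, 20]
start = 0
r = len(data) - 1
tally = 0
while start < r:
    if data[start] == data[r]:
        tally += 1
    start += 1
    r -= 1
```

Count matching pairs from ends
`tally` takes the values: 0

Answer: 0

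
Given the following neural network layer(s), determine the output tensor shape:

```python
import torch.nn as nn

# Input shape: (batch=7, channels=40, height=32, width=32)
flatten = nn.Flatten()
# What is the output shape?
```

Input: (7, 40, 32, 32) -> Output: (7, 40960)

Answer: (7, 40960)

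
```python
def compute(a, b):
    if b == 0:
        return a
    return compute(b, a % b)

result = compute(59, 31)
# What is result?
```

compute(59, 31) -> compute(31, 28) -> compute(28, 3) -> compute(3, 1) -> compute(1, 0) -> 1

Answer: 1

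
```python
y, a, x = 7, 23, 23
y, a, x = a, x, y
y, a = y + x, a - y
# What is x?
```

Trace:
`y, a, x = 7, 23, 23` → y = 7; a = 23; x = 23
`y, a, x = a, x, y` → y = 23; a = 23; x = 7
`y, a = y + x, a - y` → y = 30; a = 0
So x = 7

Answer: 7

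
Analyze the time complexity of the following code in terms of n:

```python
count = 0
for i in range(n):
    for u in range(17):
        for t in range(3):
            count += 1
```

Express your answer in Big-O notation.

Each loop level contributes: n × 1 × 1. Multiplying the contributions gives O(n).

Answer: O(n)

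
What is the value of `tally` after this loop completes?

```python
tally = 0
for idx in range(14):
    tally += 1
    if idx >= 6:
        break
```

Loop breaks when idx reaches 6, tally is 7
`tally` takes the values: 0 → 1 → 2 → 3 → 4 → 5 → 6 → 7

Answer: 7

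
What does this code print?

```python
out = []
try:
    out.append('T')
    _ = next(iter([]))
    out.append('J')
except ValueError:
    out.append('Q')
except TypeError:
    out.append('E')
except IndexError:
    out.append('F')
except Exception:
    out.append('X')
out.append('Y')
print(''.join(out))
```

Execution trace: 'T' (try body) → 'X' (except Exception) → 'Y' (after the try/except). Output: TXY

Answer: TXY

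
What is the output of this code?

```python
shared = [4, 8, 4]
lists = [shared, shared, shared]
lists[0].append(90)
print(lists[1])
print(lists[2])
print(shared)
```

Key concept: list of same reference.
Step by step:
`shared = [4, 8, 4]` → shared = [4, 8, 4]
`lists = [shared, shared, shared]` → lists = [[4, 8, 4], [4, 8, 4], [4, 8, 4]]
`lists[0].append(90)` → shared = [4, 8, 4, 90]; lists = [[4, 8, 4, 90], [4, 8, 4, 90], [4, 8, 4, 90]]
`print(lists[1])` → prints [4, 8, 4, 90]
`print(lists[2])` → prints [4, 8, 4, 90]
`print(shared)` → prints [4, 8, 4, 90]

Answer:
[4, 8, 4, 90]
[4, 8, 4, 90]
[4, 8, 4, 90]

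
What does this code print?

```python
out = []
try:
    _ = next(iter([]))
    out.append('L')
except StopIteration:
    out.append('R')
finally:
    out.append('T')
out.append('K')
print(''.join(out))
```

Execution trace: 'R' (except StopIteration) → 'T' (finally) → 'K' (after the try/except). Output: RTK

Answer: RTK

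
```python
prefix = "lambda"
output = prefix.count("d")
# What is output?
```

Trace:
`prefix = "lambda"` → prefix = 'lambda'
`output = prefix.count("d")` → output = 1
So output = 1

Answer: 1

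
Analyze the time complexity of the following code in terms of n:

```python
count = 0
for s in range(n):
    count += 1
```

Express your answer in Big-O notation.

Each loop level contributes: n. Multiplying the contributions gives O(n).

Answer: O(n)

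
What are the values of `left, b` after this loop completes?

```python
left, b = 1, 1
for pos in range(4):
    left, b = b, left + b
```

Fibonacci: after 4 iterations
`left, b` takes the values: (1, 1) → (1, 2) → (2, 3) → (3, 5) → (5, 8)

Answer: 5, 8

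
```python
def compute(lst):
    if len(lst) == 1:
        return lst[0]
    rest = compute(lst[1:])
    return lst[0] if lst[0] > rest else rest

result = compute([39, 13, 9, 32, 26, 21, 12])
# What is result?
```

Recursive max over [39, 13, 9, 32, 26, 21, 12] = 39

Answer: 39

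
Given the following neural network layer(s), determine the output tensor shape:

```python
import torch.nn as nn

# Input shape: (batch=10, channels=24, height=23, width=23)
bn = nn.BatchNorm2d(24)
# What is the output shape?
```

Input: (10, 24, 23, 23) -> Output: (10, 24, 23, 23)

Answer: (10, 24, 23, 23)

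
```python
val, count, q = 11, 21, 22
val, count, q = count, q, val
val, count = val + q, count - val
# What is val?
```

Trace:
`val, count, q = 11, 21, 22` → val = 11; count = 21; q = 22
`val, count, q = count, q, val` → val = 21; count = 22; q = 11
`val, count = val + q, count - val` → val = 32; count = 1
So val = 32

Answer: 32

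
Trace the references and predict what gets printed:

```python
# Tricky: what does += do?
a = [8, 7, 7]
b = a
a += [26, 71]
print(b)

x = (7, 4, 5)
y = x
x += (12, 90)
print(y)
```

Key concept: += behavior differs for mutable vs immutable.
Step by step:
`a = [8, 7, 7]` → a = [8, 7, 7]
`b = a` → b = [8, 7, 7] (same object as a)
`a += [26, 71]` → a = [8, 7, 7, 26, 71] (same object as b); b = [8, 7, 7, 26, 71] (same object as a)
`print(b)` → prints [8, 7, 7, 26, 71]
`x = (7, 4, 5)` → x = (7, 4, 5)
`y = x` → y = (7, 4, 5)
`x += (12, 90)` → x = (7, 4, 5, 12, 90)
`print(y)` → prints (7, 4, 5)

Answer:
[8, 7, 7, 26, 71]
(7, 4, 5)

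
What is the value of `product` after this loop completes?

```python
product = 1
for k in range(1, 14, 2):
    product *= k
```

Product of 1, 3, 5, ... up to 13
`product` takes the values: 1 → 3 → 15 → 105 → 945 → 10395 → 135135

Answer: 135135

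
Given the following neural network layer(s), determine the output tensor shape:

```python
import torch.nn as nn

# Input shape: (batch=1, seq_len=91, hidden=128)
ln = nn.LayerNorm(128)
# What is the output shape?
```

Input: (1, 91, 128) -> Output: (1, 91, 128)

Answer: (1, 91, 128)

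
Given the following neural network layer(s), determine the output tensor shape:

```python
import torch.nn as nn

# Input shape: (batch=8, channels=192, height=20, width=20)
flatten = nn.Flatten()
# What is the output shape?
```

Input: (8, 192, 20, 20) -> Output: (8, 76800)

Answer: (8, 76800)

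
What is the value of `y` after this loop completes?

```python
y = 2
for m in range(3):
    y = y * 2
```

Multiply by 2, 3 times: 2 * 2^3 = 16
`y` takes the values: 2 → 4 → 8 → 16

Answer: 16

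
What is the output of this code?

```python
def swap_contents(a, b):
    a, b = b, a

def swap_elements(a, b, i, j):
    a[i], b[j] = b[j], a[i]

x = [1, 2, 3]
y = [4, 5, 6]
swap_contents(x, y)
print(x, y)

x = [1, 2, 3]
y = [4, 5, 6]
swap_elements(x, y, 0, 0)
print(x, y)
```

Key concept: parameter rebinding vs mutation.
Step by step:
`x = [1, 2, 3]` → x = [1, 2, 3]
`y = [4, 5, 6]` → y = [4, 5, 6]
`swap_contents(x, y)` → no visible change to tracked variables
`print(x, y)` → prints [1, 2, 3] [4, 5, 6]
`x = [1, 2, 3]` → x = [1, 2, 3]
`y = [4, 5, 6]` → y = [4, 5, 6]
`swap_elements(x, y, 0, 0)` → x = [4, 2, 3]; y = [1, 5, 6]
`print(x, y)` → prints [4, 2, 3] [1, 5, 6]

Answer:
[1, 2, 3] [4, 5, 6]
[4, 2, 3] [1, 5, 6]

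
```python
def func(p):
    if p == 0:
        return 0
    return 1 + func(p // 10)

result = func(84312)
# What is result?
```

Count of digits of 84312: 5

Answer: 5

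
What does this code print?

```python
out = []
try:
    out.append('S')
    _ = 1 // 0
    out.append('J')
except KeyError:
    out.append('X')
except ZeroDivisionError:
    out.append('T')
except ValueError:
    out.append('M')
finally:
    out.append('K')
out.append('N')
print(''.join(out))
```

Execution trace: 'S' (try body) → 'T' (except ZeroDivisionError) → 'K' (finally) → 'N' (after the try/except). Output: STKN

Answer: STKN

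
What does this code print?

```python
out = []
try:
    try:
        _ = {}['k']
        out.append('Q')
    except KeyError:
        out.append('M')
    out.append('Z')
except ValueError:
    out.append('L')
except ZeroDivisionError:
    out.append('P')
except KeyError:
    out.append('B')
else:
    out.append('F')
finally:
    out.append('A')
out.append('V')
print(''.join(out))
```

Execution trace: 'M' (inner except KeyError) → 'Z' (try body, no exception) → 'F' (else) → 'A' (finally) → 'V' (after the try/except). Output: MZFAV

Answer: MZFAV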